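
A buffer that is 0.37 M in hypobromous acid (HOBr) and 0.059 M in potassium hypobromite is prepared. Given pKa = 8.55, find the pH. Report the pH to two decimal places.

pH = 7.75

pH = pKa + log([A⁻]/[HA]) = 8.55 + log(0.059/0.37)
pH = 8.55 + (-0.797) = 7.75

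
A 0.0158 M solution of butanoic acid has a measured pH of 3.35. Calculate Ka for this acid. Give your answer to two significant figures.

Ka = 1.3 × 10^-5

[H+] = 10^(-3.35) = 4.47 × 10^-4 M
At equilibrium [HA] = 0.0158 − 4.47 × 10^-4 = 1.54 × 10^-2 M
Ka = [H+][A-]/[HA] = (4.47 × 10^-4)² / 1.54 × 10^-2 = 1.3 × 10^-5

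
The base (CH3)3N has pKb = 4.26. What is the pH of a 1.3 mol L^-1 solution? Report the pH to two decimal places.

pH = 11.93

(CH3)3N + H2O ⇌ (CH3)3NH+ + OH-
Kb = 10^(−4.26) = 5.50 × 10^-5
From the ICE table, Kb = [OH-]²/(1.3 − [OH-]) = 5.50 × 10^-5.
Assume [OH-] ≪ 1.3: [OH-] ≈ √(5.50 × 10^-5 × 1.3) = 8.46 × 10^-3 M
Check: 0.65% ionized — well under 5%, approximation valid.
pOH = −log(8.46 × 10^-3) = 2.07; pH = 14.00 − 2.07 = 11.93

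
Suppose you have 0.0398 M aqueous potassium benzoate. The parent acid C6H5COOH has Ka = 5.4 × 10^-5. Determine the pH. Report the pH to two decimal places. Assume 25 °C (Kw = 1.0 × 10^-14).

C6H5COO- is the conjugate base of the weak acid C6H5COOH.
Kb = Kw/Ka = 1.0×10^-14 / 5.4 × 10^-5 = 1.85 × 10^-10
From the ICE table, Kb = [OH-]²/(0.0398 − [OH-]) = 1.85 × 10^-10.
Assume [OH-] ≪ 0.0398: [OH-] ≈ √(1.85 × 10^-10 × 0.0398) = 2.71 × 10^-6 M
([OH-]/C₀ = 0.0068% < 5%, so the approximation holds.)
pOH = −log(2.71 × 10^-6) = 5.57; pH = 14.00 − 5.57 = 8.43

pH = 8.43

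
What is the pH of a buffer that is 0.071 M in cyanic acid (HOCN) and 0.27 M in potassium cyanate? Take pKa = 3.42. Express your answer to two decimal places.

pH = 4.00

Using pH = pKa + log([base]/[acid]) with [base]/[acid] = 0.27/0.071:
pH = 3.42 + (+0.580) = 4.00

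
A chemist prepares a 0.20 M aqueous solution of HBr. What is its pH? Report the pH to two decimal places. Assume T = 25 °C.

HBr is a strong acid and dissociates completely, so [H+] = 0.20 M.
pH = -log(0.2) = 0.70

pH = 0.70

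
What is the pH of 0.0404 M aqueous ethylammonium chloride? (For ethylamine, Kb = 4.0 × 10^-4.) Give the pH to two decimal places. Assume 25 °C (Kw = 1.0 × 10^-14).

pH = 6.00

C2H5NH3+ is the conjugate acid of the weak base C2H5NH2.
Ka = Kw/Kb = 1.0×10^-14 / 4.0 × 10^-4 = 2.50 × 10^-11
From the ICE table, Ka = [H+]²/(0.0404 − [H+]) = 2.50 × 10^-11.
Neglecting [H+] in the denominator: [H+] = √(2.50 × 10^-11 × 0.0404) = 1.00 × 10^-6 M
Check: 0.0025% ionized — well under 5%, approximation valid.
pH = −log(1.00 × 10^-6) = 6.00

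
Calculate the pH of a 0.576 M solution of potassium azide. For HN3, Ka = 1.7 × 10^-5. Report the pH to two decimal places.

pH = 9.26

N3- is the conjugate base of the weak acid HN3.
Kb = Kw/Ka = 1.0×10^-14 / 1.7 × 10^-5 = 5.88 × 10^-10
From the ICE table, Kb = [OH-]²/(0.576 − [OH-]) = 5.88 × 10^-10.
Neglecting [OH-] in the denominator: [OH-] = √(5.88 × 10^-10 × 0.576) = 1.84 × 10^-5 M
([OH-]/C₀ = 0.0032% < 5%, so the approximation holds.)
pOH = −log(1.84 × 10^-5) = 4.74; pH = 14.00 − 4.74 = 9.26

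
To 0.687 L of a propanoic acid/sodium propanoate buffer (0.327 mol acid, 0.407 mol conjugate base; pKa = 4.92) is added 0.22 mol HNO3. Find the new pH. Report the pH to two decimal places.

pH = 4.45

Added H+ converts CH3CH2COO- to CH3CH2COOH: CH3CH2COOH → 0.547 mol, CH3CH2COO- → 0.187 mol.
pH = pKa + log(n_CH3CH2COO-/n_CH3CH2COOH) = 4.92 + log(0.187/0.547) = 4.92 + (-0.466)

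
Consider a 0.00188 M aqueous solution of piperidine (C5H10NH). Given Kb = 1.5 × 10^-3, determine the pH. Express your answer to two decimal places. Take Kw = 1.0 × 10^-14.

pH = 11.04

C5H10NH + H2O ⇌ C5H10NH2+ + OH-
Let x = [OH-] at equilibrium. Kb = x²/(0.00188 − x).
Here C₀/Kb ≈ 1.25, so the small-x approximation fails. Use the quadratic:
x = (−Kb + √(Kb² + 4·Kb·C₀))/2 = 1.09 × 10^-3 M
pOH = −log(1.09 × 10^-3) = 2.96; pH = 14.00 − 2.96 = 11.04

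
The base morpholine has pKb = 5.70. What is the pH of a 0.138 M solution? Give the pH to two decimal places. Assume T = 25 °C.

pH = 10.72

C4H8ONH + H2O ⇌ C4H8ONH2+ + OH-
Kb = 10^(−5.70) = 2.00 × 10^-6
From the ICE table, Kb = [OH-]²/(0.138 − [OH-]) = 2.00 × 10^-6.
Neglecting [OH-] in the denominator: [OH-] = √(2.00 × 10^-6 × 0.138) = 5.25 × 10^-4 M
pOH = −log(5.25 × 10^-4) = 3.28; pH = 14.00 − 3.28 = 10.72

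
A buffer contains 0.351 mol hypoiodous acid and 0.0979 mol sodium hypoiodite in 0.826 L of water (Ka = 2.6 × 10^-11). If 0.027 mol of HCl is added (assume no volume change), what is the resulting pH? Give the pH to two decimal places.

pH = 9.86

Added H+ converts OI- to HOI: HOI → 0.378 mol, OI- → 0.0709 mol.
pKa = −log(2.6 × 10^-11) = 10.585
pH = pKa + log([A⁻]/[HA]) = 10.585 + log(0.0709/0.378) = 10.585 -0.727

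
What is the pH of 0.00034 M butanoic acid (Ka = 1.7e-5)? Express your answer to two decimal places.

CH3(CH2)2COOH ⇌ CH3(CH2)2COO- + H+
Ka = x²/(0.00034 − x) = 1.7 × 10^-5
The 5% rule fails; solving x² + Ka·x − Ka·C₀ = 0 exactly:
x = [−1.7e-05 + √(1.7e-05² + 2.31e-08)]/2 = 6.80 × 10^-5 M
pH = −log(6.80 × 10^-5) = 4.17

pH = 4.17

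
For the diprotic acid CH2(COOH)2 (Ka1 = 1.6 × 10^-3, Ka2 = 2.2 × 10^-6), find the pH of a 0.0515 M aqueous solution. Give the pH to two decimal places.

pH = 2.08

Since Ka1 ≫ Ka2, the first ionization dominates [H+].
Ka1 = x²/(0.0515 − x) = 1.6 × 10^-3
Solving the quadratic: x = (−Ka1 + √(Ka1² + 4·Ka1·C₀))/2 = 8.31 × 10^-3 M
pH = −log(8.31 × 10^-3) = 2.08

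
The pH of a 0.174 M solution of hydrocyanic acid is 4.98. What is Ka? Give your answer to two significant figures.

Ka = 6.3 × 10^-10

[H+] = 10^(-4.98) = 1.05 × 10^-5 M
At equilibrium [HA] = 0.174 − 1.05 × 10^-5 = 1.74 × 10^-1 M
Ka = [H+][A-]/[HA] = (1.05 × 10^-5)² / 1.74 × 10^-1 = 6.3 × 10^-10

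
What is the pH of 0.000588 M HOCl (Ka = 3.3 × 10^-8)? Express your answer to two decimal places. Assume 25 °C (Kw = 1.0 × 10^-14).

pH = 5.36

HOCl ⇌ OCl- + H+
Ka = [H+]²/(0.000588 − [H+]) = 3.3 × 10^-8
Neglecting [H+] in the denominator: [H+] = √(3.3 × 10^-8 × 0.000588) = 4.40 × 10^-6 M
pH = −log(4.40 × 10^-6) = 5.36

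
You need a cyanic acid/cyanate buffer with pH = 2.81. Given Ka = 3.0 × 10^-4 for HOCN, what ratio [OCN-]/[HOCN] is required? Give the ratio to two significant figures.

ratio = 0.19

pKa = -log(3.0 × 10^-4) = 3.523
pH = pKa + log(r) ⇒ log(r) = 2.81 − 3.523 = -0.713
r = [OCN-]/[HOCN] = 10^(-0.713) = 0.194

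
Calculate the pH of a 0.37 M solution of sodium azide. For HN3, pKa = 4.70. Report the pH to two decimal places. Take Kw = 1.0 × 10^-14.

pH = 9.13

N3- is the conjugate base of the weak acid HN3.
Ka = 10^(−4.70) = 2.00 × 10^-5
Kb = Kw/Ka = 1.0×10^-14 / 2.00 × 10^-5 = 5.00 × 10^-10
Kb = x²/(0.37 − x) = 5.00 × 10^-10
Neglecting x in the denominator: x = √(5.00 × 10^-10 × 0.37) = 1.36 × 10^-5 M
Check: 0.0037% ionized — well under 5%, approximation valid.
pOH = −log(1.36 × 10^-5) = 4.87; pH = 14.00 − 4.87 = 9.13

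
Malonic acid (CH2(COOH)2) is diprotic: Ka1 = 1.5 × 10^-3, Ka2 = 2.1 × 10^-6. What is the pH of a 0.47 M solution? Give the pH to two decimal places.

pH = 1.59

Since Ka1 ≫ Ka2, the first ionization dominates [H+].
Ka1 = x²/(0.47 − x) = 1.5 × 10^-3
Solving the quadratic: x = (−Ka1 + √(Ka1² + 4·Ka1·C₀))/2 = 2.58 × 10^-2 M
pH = −log(2.58 × 10^-2) = 1.59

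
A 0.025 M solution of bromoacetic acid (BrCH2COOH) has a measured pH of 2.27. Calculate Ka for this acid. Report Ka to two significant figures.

[H+] = 10^(-2.27) = 5.37 × 10^-3 M
At equilibrium [HA] = 0.025 − 5.37 × 10^-3 = 1.96 × 10^-2 M
Ka = [H+][A-]/[HA] = (5.37 × 10^-3)² / 1.96 × 10^-2 = 1.5 × 10^-3

Ka = 1.5 × 10^-3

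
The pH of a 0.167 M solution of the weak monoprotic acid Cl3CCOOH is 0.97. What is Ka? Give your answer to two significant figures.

Ka = 1.9 × 10^-1

[H+] = 10^(-0.97) = 1.07 × 10^-1 M
At equilibrium [HA] = 0.167 − 1.07 × 10^-1 = 6.00 × 10^-2 M
Ka = [H+][A-]/[HA] = (1.07 × 10^-1)² / 6.00 × 10^-2 = 1.9 × 10^-1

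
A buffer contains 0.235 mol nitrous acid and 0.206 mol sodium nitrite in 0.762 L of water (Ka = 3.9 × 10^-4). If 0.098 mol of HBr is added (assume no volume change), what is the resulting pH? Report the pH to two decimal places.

Added H+ converts NO2- to HNO2: HNO2 → 0.333 mol, NO2- → 0.108 mol.
pKa = −log(3.9 × 10^-4) = 3.409
Henderson–Hasselbalch with mole ratio 0.108/0.333: pH = 3.409 + (-0.489)

pH = 2.92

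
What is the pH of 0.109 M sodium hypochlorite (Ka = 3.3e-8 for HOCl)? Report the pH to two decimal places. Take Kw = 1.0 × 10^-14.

OCl- is the conjugate base of the weak acid HOCl.
Kb = Kw/Ka = 1.0×10^-14 / 3.3 × 10^-8 = 3.03 × 10^-7
Kb = [OH-]²/(0.109 − [OH-]) = 3.03 × 10^-7
Neglecting [OH-] in the denominator: [OH-] = √(3.03 × 10^-7 × 0.109) = 1.82 × 10^-4 M
pOH = −log(1.82 × 10^-4) = 3.74; pH = 14.00 − 3.74 = 10.26

pH = 10.26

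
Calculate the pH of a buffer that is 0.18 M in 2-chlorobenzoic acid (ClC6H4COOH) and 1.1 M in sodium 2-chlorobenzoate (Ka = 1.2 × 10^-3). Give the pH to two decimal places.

pKa = −log(1.2 × 10^-3) = 2.921
Henderson–Hasselbalch: pH = pKa + log([ClC6H4COO-]/[ClC6H4COOH]) = 2.921 + log(1.1/0.18)
pH = 2.921 + (+0.786) = 3.71

pH = 3.71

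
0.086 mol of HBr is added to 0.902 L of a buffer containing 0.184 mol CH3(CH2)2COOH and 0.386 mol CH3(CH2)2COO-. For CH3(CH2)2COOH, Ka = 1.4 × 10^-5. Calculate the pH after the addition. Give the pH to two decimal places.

After neutralization: n(CH3(CH2)2COOH) = 0.27 mol, n(CH3(CH2)2COO-) = 0.3 mol.
pKa = −log(1.4 × 10^-5) = 4.854
pH = pKa + log(n_CH3(CH2)2COO-/n_CH3(CH2)2COOH) = 4.854 + log(0.3/0.27) = 4.854 + (+0.046)

pH = 4.90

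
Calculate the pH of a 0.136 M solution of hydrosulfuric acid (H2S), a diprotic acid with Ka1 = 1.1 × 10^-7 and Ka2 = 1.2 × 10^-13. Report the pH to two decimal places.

pH = 3.91

Ka1 ≫ Ka2, so treat the first dissociation as the only significant source of H+.
Ka1 = x²/(0.136 − x) = 1.1 × 10^-7
x ≈ √(1.1 × 10^-7 × 0.136) = 1.22 × 10^-4 M
pH = −log(1.22 × 10^-4) = 3.91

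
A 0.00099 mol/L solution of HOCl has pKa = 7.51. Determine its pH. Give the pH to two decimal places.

pH = 5.26

HOCl ⇌ OCl- + H+
Ka = 10^(−7.51) = 3.09 × 10^-8
Ka = x²/(0.00099 − x) = 3.09 × 10^-8
Assume x ≪ 0.00099: x ≈ √(3.09 × 10^-8 × 0.00099) = 5.53 × 10^-6 M
Check: 0.56% ionized — well under 5%, approximation valid.
pH = −log(5.53 × 10^-6) = 5.26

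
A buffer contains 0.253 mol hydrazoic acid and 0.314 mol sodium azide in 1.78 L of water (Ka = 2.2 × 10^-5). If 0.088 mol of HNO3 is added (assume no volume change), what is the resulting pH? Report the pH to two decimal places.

pH = 4.48

Added H+ converts N3- to HN3: HN3 → 0.341 mol, N3- → 0.226 mol.
pKa = −log(2.2 × 10^-5) = 4.658
Henderson–Hasselbalch with mole ratio 0.226/0.341: pH = 4.658 + (-0.179)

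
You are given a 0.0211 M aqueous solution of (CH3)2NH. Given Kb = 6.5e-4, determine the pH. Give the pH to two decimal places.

(CH3)2NH + H2O ⇌ (CH3)2NH2+ + OH-
From the ICE table, Kb = [OH-]²/(0.0211 − [OH-]) = 6.5 × 10^-4.
[OH-] is not negligible relative to C₀; solve [OH-]² + 0.00065·[OH-] − 1.37e-05 = 0.
[OH-] = (−Kb + √(Kb² + 4·Kb·C₀))/2 = 3.39 × 10^-3 M
pOH = −log(3.39 × 10^-3) = 2.47; pH = 14.00 − 2.47 = 11.53

pH = 11.53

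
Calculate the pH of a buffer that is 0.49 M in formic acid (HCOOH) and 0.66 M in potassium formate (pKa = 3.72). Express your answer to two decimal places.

pH = pKa + log([A⁻]/[HA]) = 3.72 + log(0.66/0.49)
pH = 3.72 + (+0.129) = 3.85

pH = 3.85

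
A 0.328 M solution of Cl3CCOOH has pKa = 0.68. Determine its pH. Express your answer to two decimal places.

Cl3CCOOH ⇌ Cl3CCOO- + H+
Ka = 10^(−0.68) = 2.09 × 10^-1
Ka = x²/(0.328 − x) = 2.09 × 10^-1
The 5% rule fails; solving x² + Ka·x − Ka·C₀ = 0 exactly:
x = [−0.209 + √(0.209² + 0.274)]/2 = 1.77 × 10^-1 M
pH = −log(1.77 × 10^-1) = 0.75

pH = 0.75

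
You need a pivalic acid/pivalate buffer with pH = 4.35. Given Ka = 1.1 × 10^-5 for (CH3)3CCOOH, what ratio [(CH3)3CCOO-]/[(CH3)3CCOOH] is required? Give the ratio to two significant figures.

pKa = -log(1.1 × 10^-5) = 4.959
pH = pKa + log(r) ⇒ log(r) = 4.35 − 4.959 = -0.609
r = [(CH3)3CCOO-]/[(CH3)3CCOOH] = 10^(-0.609) = 0.246

ratio = 0.25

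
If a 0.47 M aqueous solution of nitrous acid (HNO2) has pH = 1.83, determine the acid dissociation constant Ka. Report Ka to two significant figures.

Ka = 4.8 × 10^-4

[H+] = 10^(-1.83) = 1.48 × 10^-2 M
At equilibrium [HA] = 0.47 − 1.48 × 10^-2 = 4.55 × 10^-1 M
Ka = [H+][A-]/[HA] = (1.48 × 10^-2)² / 4.55 × 10^-1 = 4.8 × 10^-4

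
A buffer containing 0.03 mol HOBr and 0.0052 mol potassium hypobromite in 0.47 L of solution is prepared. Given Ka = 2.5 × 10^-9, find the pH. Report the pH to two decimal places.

pH = 7.84

pKa = −log(2.5 × 10^-9) = 8.602
Henderson–Hasselbalch: pH = pKa + log([OBr-]/[HOBr]) = 8.602 + log(0.0052/0.03)
pH = 8.602 + (-0.761) = 7.84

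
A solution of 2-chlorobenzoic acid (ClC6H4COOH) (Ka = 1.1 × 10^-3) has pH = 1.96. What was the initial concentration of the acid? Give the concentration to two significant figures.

[H+] = 10^(-1.96) = 1.10 × 10^-2 M = x
Ka = x²/(C₀ − x) ⇒ C₀ = x + x²/Ka
C₀ = 1.10 × 10^-2 + (1.10 × 10^-2)²/(1.1 × 10^-3) = 1.21 × 10^-1 M

C₀ = 1.2 × 10^-1 M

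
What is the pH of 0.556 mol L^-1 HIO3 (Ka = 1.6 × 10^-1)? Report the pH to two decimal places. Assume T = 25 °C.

HIO3 ⇌ IO3- + H+
Ka = x²/(0.556 − x) = 1.6 × 10^-1
x is not negligible relative to C₀; solve x² + 0.16·x − 0.089 = 0.
x = [−0.16 + √(0.16² + 0.356)]/2 = 2.29 × 10^-1 M
pH = −log(2.29 × 10^-1) = 0.64

pH = 0.64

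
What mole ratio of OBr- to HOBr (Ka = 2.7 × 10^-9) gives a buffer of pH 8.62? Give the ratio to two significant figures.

ratio = 1.1

pKa = -log(2.7 × 10^-9) = 8.569
pH = pKa + log(r) ⇒ log(r) = 8.62 − 8.569 = +0.051
r = [OBr-]/[HOBr] = 10^(+0.051) = 1.12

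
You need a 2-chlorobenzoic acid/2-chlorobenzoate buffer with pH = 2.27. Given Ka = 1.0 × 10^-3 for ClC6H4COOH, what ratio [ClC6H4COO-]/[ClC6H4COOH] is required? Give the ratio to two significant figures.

pKa = -log(1.0 × 10^-3) = 3.000
pH = pKa + log(r) ⇒ log(r) = 2.27 − 3.000 = -0.730
r = [ClC6H4COO-]/[ClC6H4COOH] = 10^(-0.730) = 0.186

ratio = 0.19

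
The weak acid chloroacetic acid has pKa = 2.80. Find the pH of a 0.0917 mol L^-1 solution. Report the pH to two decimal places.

ClCH2COOH ⇌ ClCH2COO- + H+
Ka = 10^(−2.80) = 1.58 × 10^-3
From the ICE table, Ka = x²/(0.0917 − x) = 1.58 × 10^-3.
The 5% rule fails; solving x² + Ka·x − Ka·C₀ = 0 exactly:
x = (−Ka + √(Ka² + 4·Ka·C₀))/2 = 1.13 × 10^-2 M
pH = −log(1.13 × 10^-2) = 1.95

pH = 1.95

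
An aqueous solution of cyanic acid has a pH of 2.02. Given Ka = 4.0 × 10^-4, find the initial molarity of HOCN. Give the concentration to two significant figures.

C₀ = 2.4 × 10^-1 M

[H+] = 10^(-2.02) = 9.55 × 10^-3 M = x
Ka = x²/(C₀ − x) ⇒ C₀ = x + x²/Ka
C₀ = 9.55 × 10^-3 + (9.55 × 10^-3)²/(4.0 × 10^-4) = 2.38 × 10^-1 M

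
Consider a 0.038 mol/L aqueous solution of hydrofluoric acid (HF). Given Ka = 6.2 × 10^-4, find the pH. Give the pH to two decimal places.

pH = 2.34

HF ⇌ F- + H+
From the ICE table, Ka = [H+]²/(0.038 − [H+]) = 6.2 × 10^-4.
The 5% rule fails; solving [H+]² + Ka·[H+] − Ka·C₀ = 0 exactly:
[H+] = [−0.00062 + √(0.00062² + 9.42e-05)]/2 = 4.55 × 10^-3 M
pH = −log(4.55 × 10^-3) = 2.34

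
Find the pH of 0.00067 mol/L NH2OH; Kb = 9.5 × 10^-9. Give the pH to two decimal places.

pH = 8.40

NH2OH + H2O ⇌ NH3OH+ + OH-
Kb = [OH-]²/(0.00067 − [OH-]) = 9.5 × 10^-9
Assume [OH-] ≪ 0.00067: [OH-] ≈ √(9.5 × 10^-9 × 0.00067) = 2.52 × 10^-6 M
pOH = 5.60, so pH = 14.00 − pOH = 8.40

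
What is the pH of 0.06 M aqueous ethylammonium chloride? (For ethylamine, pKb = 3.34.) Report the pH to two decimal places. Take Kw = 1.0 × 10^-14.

C2H5NH3+ is the conjugate acid of the weak base C2H5NH2.
Kb = 10^(−3.34) = 4.57 × 10^-4
Ka = Kw/Kb = 1.0×10^-14 / 4.57 × 10^-4 = 2.19 × 10^-11
Ka = [H+]²/(0.06 − [H+]) = 2.19 × 10^-11
Assume [H+] ≪ 0.06: [H+] ≈ √(2.19 × 10^-11 × 0.06) = 1.15 × 10^-6 M
Check: 0.0019% ionized — well under 5%, approximation valid.
pH = −log[H+] = −log(1.15 × 10^-6) = 5.94

pH = 5.94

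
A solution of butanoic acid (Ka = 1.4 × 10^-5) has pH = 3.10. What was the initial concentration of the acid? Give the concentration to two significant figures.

C₀ = 4.6 × 10^-2 M

[H+] = 10^(-3.10) = 7.94 × 10^-4 M = x
Ka = x²/(C₀ − x) ⇒ C₀ = x + x²/Ka
C₀ = 7.94 × 10^-4 + (7.94 × 10^-4)²/(1.4 × 10^-5) = 4.58 × 10^-2 M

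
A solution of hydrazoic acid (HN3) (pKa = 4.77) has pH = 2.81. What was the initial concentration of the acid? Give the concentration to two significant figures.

C₀ = 1.4 × 10^-1 M

[H+] = 10^(-2.81) = 1.55 × 10^-3 M = x
Ka = 10^(−4.77) = 1.70 × 10^-5
Ka = x²/(C₀ − x) ⇒ C₀ = x + x²/Ka
C₀ = 1.55 × 10^-3 + (1.55 × 10^-3)²/(1.70 × 10^-5) = 1.43 × 10^-1 M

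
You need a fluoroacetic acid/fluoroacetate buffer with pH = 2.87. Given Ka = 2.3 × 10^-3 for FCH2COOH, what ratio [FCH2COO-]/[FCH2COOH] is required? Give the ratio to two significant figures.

pKa = -log(2.3 × 10^-3) = 2.638
pH = pKa + log(r) ⇒ log(r) = 2.87 − 2.638 = +0.232
r = [FCH2COO-]/[FCH2COOH] = 10^(+0.232) = 1.71

ratio = 1.7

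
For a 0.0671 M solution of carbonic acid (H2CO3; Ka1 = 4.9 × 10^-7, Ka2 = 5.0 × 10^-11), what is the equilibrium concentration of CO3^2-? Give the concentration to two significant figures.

5.0 × 10^-11 M

First ionization gives [H+] ≈ [HCO3-] = 1.81 × 10^-4 M.
Second step: Ka2 = [H+][CO3^2-]/[HCO3-] ≈ [CO3^2-] (since [H+] ≈ [HCO3-]).
So [CO3^2-] ≈ Ka2.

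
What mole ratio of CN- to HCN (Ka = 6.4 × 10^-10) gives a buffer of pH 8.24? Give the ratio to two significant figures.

ratio = 0.11

pKa = -log(6.4 × 10^-10) = 9.194
pH = pKa + log(r) ⇒ log(r) = 8.24 − 9.194 = -0.954
r = [CN-]/[HCN] = 10^(-0.954) = 0.111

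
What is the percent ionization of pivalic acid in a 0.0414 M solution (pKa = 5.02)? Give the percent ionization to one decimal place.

(CH3)3CCOOH ⇌ (CH3)3CCOO- + H+; let x = [H+] at equilibrium.
Ka = 10^(−5.02) = 9.55 × 10^-6
x ≈ √(Ka·C₀) = √(9.55 × 10^-6 × 0.0414) = 6.29 × 10^-4 M
Fraction ionized = 6.29 × 10^-4 / 0.0414 = 0.0152 → 1.5%

1.5%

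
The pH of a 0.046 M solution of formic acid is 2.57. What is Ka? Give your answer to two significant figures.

Ka = 1.7 × 10^-4

[H+] = 10^(-2.57) = 2.69 × 10^-3 M
At equilibrium [HA] = 0.046 − 2.69 × 10^-3 = 4.33 × 10^-2 M
Ka = [H+][A-]/[HA] = (2.69 × 10^-3)² / 4.33 × 10^-2 = 1.7 × 10^-4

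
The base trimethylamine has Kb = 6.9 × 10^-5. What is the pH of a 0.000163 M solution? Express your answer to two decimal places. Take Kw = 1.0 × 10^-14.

(CH3)3N + H2O ⇌ (CH3)3NH+ + OH-
From the ICE table, Kb = [OH-]²/(0.000163 − [OH-]) = 6.9 × 10^-5.
Here C₀/Kb ≈ 2.36, so the small-[OH-] approximation fails. Use the quadratic:
[OH-] = (−Kb + √(Kb² + 4·Kb·C₀))/2 = 7.70 × 10^-5 M
pOH = −log(7.70 × 10^-5) = 4.11; pH = 14.00 − 4.11 = 9.89

pH = 9.89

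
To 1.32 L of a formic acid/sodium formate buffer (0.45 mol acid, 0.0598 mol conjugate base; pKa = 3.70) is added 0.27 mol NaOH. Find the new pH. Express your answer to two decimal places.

After neutralization: n(HCOOH) = 0.18 mol, n(HCOO-) = 0.33 mol.
Henderson–Hasselbalch with mole ratio 0.33/0.18: pH = 3.70 + (+0.263)

pH = 3.96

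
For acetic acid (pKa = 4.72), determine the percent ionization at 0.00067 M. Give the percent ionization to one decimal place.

CH3COOH ⇌ CH3COO- + H+; let x = [H+] at equilibrium.
Ka = 10^(−4.72) = 1.91 × 10^-5
Ka = x²/(C₀ − x); solving the quadratic gives x = 1.04 × 10^-4 M.
Fraction ionized = 1.04 × 10^-4 / 0.00067 = 0.1552 → 15.5%

15.5%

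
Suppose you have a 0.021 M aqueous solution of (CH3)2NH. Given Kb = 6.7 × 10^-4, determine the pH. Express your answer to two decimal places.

pH = 11.54

(CH3)2NH + H2O ⇌ (CH3)2NH2+ + OH-
From the ICE table, Kb = x²/(0.021 − x) = 6.7 × 10^-4.
The 5% rule fails; solving x² + Kb·x − Kb·C₀ = 0 exactly:
x = (−Kb + √(Kb² + 4·Kb·C₀))/2 = 3.43 × 10^-3 M
pOH = −log(3.43 × 10^-3) = 2.46; pH = 14.00 − 2.46 = 11.54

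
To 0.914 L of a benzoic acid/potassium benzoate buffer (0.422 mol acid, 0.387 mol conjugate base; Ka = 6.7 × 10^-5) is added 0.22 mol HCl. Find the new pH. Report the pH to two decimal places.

After neutralization: n(C6H5COOH) = 0.642 mol, n(C6H5COO-) = 0.167 mol.
pKa = −log(6.7 × 10^-5) = 4.174
pH = pKa + log([A⁻]/[HA]) = 4.174 + log(0.167/0.642) = 4.174 -0.585

pH = 3.59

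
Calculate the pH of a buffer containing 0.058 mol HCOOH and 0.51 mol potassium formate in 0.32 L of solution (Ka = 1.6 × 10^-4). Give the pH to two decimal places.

pH = 4.74

pKa = −log(1.6 × 10^-4) = 3.796
pH = pKa + log([A⁻]/[HA]) = 3.796 + log(0.51/0.058)
pH = 3.796 + (+0.944) = 4.74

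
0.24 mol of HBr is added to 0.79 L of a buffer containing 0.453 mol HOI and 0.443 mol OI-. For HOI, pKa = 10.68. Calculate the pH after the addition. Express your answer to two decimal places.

Added H+ converts OI- to HOI: HOI → 0.693 mol, OI- → 0.203 mol.
Henderson–Hasselbalch with mole ratio 0.203/0.693: pH = 10.68 + (-0.533)

pH = 10.15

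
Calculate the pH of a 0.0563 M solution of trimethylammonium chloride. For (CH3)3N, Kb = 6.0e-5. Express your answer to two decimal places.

pH = 5.51

(CH3)3NH+ is the conjugate acid of the weak base (CH3)3N.
Ka = Kw/Kb = 1.0×10^-14 / 6.0 × 10^-5 = 1.67 × 10^-10
Ka = [H+]²/(0.0563 − [H+]) = 1.67 × 10^-10
Since Ka ≪ C₀, [H+] ≈ √(Ka·C₀) = 3.07 × 10^-6 M.
Check: 0.0054% ionized — well under 5%, approximation valid.
pH = −log(3.07 × 10^-6) = 5.51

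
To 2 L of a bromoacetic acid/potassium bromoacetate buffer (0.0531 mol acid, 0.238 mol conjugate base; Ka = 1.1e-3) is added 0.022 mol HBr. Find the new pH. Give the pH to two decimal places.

pH = 3.42

Added H+ converts BrCH2COO- to BrCH2COOH: BrCH2COOH → 0.0751 mol, BrCH2COO- → 0.216 mol.
pKa = −log(1.1 × 10^-3) = 2.959
pH = pKa + log(n_BrCH2COO-/n_BrCH2COOH) = 2.959 + log(0.216/0.0751) = 2.959 + (+0.459)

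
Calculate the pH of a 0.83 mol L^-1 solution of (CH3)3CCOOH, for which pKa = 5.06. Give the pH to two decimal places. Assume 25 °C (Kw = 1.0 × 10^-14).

(CH3)3CCOOH ⇌ (CH3)3CCOO- + H+
Ka = 10^(−5.06) = 8.71 × 10^-6
From the ICE table, Ka = x²/(0.83 − x) = 8.71 × 10^-6.
Assume x ≪ 0.83: x ≈ √(8.71 × 10^-6 × 0.83) = 2.69 × 10^-3 M
pH = −log[H+] = −log(2.69 × 10^-3) = 2.57

pH = 2.57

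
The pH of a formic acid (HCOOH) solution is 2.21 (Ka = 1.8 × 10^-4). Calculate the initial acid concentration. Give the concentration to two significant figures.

[H+] = 10^(-2.21) = 6.17 × 10^-3 M = x
Ka = x²/(C₀ − x) ⇒ C₀ = x + x²/Ka
C₀ = 6.17 × 10^-3 + (6.17 × 10^-3)²/(1.8 × 10^-4) = 2.18 × 10^-1 M

C₀ = 2.2 × 10^-1 M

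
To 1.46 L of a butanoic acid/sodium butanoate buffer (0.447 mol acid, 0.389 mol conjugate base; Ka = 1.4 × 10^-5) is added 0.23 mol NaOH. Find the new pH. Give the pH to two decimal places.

OH- converts CH3(CH2)2COOH to CH3(CH2)2COO-: CH3(CH2)2COOH → 0.217 mol, CH3(CH2)2COO- → 0.619 mol.
pKa = −log(1.4 × 10^-5) = 4.854
pH = pKa + log(n_CH3(CH2)2COO-/n_CH3(CH2)2COOH) = 4.854 + log(0.619/0.217) = 4.854 + (+0.455)

pH = 5.31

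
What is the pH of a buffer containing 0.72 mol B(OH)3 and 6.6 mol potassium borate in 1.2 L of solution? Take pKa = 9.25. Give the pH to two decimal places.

Henderson–Hasselbalch: pH = pKa + log([B(OH)4-]/[B(OH)3]) = 9.25 + log(6.6/0.72)
pH = 9.25 + (+0.962) = 10.21

pH = 10.21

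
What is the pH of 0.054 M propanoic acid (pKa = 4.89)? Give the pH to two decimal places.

pH = 3.08

CH3CH2COOH ⇌ CH3CH2COO- + H+
Ka = 10^(−4.89) = 1.29 × 10^-5
Ka = [H+]²/(0.054 − [H+]) = 1.29 × 10^-5
Neglecting [H+] in the denominator: [H+] = √(1.29 × 10^-5 × 0.054) = 8.35 × 10^-4 M
([H+]/C₀ = 1.5% < 5%, so the approximation holds.)
pH = −log[H+] = −log(8.35 × 10^-4) = 3.08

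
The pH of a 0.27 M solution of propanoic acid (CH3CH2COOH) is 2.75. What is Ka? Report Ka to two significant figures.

Ka = 1.2 × 10^-5

[H+] = 10^(-2.75) = 1.78 × 10^-3 M
At equilibrium [HA] = 0.27 − 1.78 × 10^-3 = 2.68 × 10^-1 M
Ka = [H+][A-]/[HA] = (1.78 × 10^-3)² / 2.68 × 10^-1 = 1.2 × 10^-5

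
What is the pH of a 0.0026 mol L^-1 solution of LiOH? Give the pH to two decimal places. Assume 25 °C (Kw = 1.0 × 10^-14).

LiOH is a strong base; [OH-] = 0.0026 M.
pOH = -log(0.0026) = 2.59
pH = 14.00 - 2.59 = 11.41

pH = 11.41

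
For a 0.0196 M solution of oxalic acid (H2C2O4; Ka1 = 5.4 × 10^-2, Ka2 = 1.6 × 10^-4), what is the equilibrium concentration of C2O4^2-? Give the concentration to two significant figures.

First ionization gives [H+] ≈ [HC2O4-] = 1.53 × 10^-2 M.
Second step: Ka2 = [H+][C2O4^2-]/[HC2O4-] ≈ [C2O4^2-] (since [H+] ≈ [HC2O4-]).
So [C2O4^2-] ≈ Ka2.

1.6 × 10^-4 M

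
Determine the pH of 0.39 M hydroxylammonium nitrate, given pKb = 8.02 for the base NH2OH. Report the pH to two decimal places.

NH3OH+ is the conjugate acid of the weak base NH2OH.
Kb = 10^(−8.02) = 9.55 × 10^-9
Ka = Kw/Kb = 1.0×10^-14 / 9.55 × 10^-9 = 1.05 × 10^-6
Ka = x²/(0.39 − x) = 1.05 × 10^-6
Neglecting x in the denominator: x = √(1.05 × 10^-6 × 0.39) = 6.40 × 10^-4 M
(x/C₀ = 0.16% < 5%, so the approximation holds.)
pH = −log(6.40 × 10^-4) = 3.19

pH = 3.19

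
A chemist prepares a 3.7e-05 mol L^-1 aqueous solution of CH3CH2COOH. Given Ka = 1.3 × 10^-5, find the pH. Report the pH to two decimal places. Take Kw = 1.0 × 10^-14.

pH = 4.79

CH3CH2COOH ⇌ CH3CH2COO- + H+
From the ICE table, Ka = x²/(3.7e-05 − x) = 1.3 × 10^-5.
The 5% rule fails; solving x² + Ka·x − Ka·C₀ = 0 exactly:
x = [−1.3e-05 + √(1.3e-05² + 1.92e-09)]/2 = 1.64 × 10^-5 M
pH = −log(1.64 × 10^-5) = 4.79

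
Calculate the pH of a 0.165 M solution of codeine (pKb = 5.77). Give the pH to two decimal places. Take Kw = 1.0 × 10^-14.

pH = 10.72

C18H21NO3 + H2O ⇌ C18H22NO3+ + OH-
Kb = 10^(−5.77) = 1.70 × 10^-6
Let x = [OH-] at equilibrium. Kb = x²/(0.165 − x).
Neglecting x in the denominator: x = √(1.70 × 10^-6 × 0.165) = 5.30 × 10^-4 M
(x/C₀ = 0.32% < 5%, so the approximation holds.)
pOH = 3.28, so pH = 14.00 − pOH = 10.72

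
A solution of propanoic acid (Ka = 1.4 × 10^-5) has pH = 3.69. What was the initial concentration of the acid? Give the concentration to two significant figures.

[H+] = 10^(-3.69) = 2.04 × 10^-4 M = x
Ka = x²/(C₀ − x) ⇒ C₀ = x + x²/Ka
C₀ = 2.04 × 10^-4 + (2.04 × 10^-4)²/(1.4 × 10^-5) = 3.18 × 10^-3 M

C₀ = 3.2 × 10^-3 M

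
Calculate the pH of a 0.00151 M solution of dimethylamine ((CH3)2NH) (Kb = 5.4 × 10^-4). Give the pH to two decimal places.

(CH3)2NH + H2O ⇌ (CH3)2NH2+ + OH-
From the ICE table, Kb = x²/(0.00151 − x) = 5.4 × 10^-4.
x is not negligible relative to C₀; solve x² + 0.00054·x − 8.15e-07 = 0.
x = (−Kb + √(Kb² + 4·Kb·C₀))/2 = 6.72 × 10^-4 M
pOH = −log(6.72 × 10^-4) = 3.17; pH = 14.00 − 3.17 = 10.83

pH = 10.83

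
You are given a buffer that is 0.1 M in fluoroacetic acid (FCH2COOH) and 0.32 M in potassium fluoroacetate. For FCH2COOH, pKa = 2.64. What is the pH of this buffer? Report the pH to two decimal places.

Using pH = pKa + log([base]/[acid]) with [base]/[acid] = 0.32/0.1:
pH = 2.64 + (+0.505) = 3.15

pH = 3.15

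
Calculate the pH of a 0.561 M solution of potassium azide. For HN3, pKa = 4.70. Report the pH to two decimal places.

N3- is the conjugate base of the weak acid HN3.
Ka = 10^(−4.70) = 2.00 × 10^-5
Kb = Kw/Ka = 1.0×10^-14 / 2.00 × 10^-5 = 5.00 × 10^-10
Let x = [OH-] at equilibrium. Kb = x²/(0.561 − x).
Neglecting x in the denominator: x = √(5.00 × 10^-10 × 0.561) = 1.67 × 10^-5 M
pOH = −log(1.67 × 10^-5) = 4.78; pH = 14.00 − 4.78 = 9.22

pH = 9.22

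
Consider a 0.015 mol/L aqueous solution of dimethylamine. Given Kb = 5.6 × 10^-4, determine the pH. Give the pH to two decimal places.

(CH3)2NH + H2O ⇌ (CH3)2NH2+ + OH-
From the ICE table, Kb = [OH-]²/(0.015 − [OH-]) = 5.6 × 10^-4.
The 5% rule fails; solving [OH-]² + Kb·[OH-] − Kb·C₀ = 0 exactly:
[OH-] = [−0.00056 + √(0.00056² + 3.36e-05)]/2 = 2.63 × 10^-3 M
pOH = −log(2.63 × 10^-3) = 2.58; pH = 14.00 − 2.58 = 11.42

pH = 11.42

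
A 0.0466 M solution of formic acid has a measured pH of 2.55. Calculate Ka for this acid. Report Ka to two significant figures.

[H+] = 10^(-2.55) = 2.82 × 10^-3 M
At equilibrium [HA] = 0.0466 − 2.82 × 10^-3 = 4.38 × 10^-2 M
Ka = [H+][A-]/[HA] = (2.82 × 10^-3)² / 4.38 × 10^-2 = 1.8 × 10^-4

Ka = 1.8 × 10^-4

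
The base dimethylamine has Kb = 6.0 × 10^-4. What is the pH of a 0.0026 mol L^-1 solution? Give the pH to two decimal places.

(CH3)2NH + H2O ⇌ (CH3)2NH2+ + OH-
From the ICE table, Kb = [OH-]²/(0.0026 − [OH-]) = 6.0 × 10^-4.
[OH-] is not negligible relative to C₀; solve [OH-]² + 0.0006·[OH-] − 1.56e-06 = 0.
[OH-] = [−0.0006 + √(0.0006² + 6.24e-06)]/2 = 9.85 × 10^-4 M
pOH = 3.01, so pH = 14.00 − pOH = 10.99

pH = 10.99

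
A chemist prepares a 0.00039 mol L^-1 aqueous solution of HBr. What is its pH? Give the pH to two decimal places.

HBr is a strong acid and dissociates completely, so [H+] = 0.00039 M.
pH = -log(0.00039) = 3.41

pH = 3.41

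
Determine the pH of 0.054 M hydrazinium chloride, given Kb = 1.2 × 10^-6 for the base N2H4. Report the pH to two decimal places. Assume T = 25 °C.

pH = 4.67

N2H5+ is the conjugate acid of the weak base N2H4.
Ka = Kw/Kb = 1.0×10^-14 / 1.2 × 10^-6 = 8.33 × 10^-9
Let x = [H+] at equilibrium. Ka = x²/(0.054 − x).
Assume x ≪ 0.054: x ≈ √(8.33 × 10^-9 × 0.054) = 2.12 × 10^-5 M
pH = −log[H+] = −log(2.12 × 10^-5) = 4.67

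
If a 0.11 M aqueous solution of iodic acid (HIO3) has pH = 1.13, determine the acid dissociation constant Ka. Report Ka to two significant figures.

Ka = 1.5 × 10^-1

[H+] = 10^(-1.13) = 7.41 × 10^-2 M
At equilibrium [HA] = 0.11 − 7.41 × 10^-2 = 3.59 × 10^-2 M
Ka = [H+][A-]/[HA] = (7.41 × 10^-2)² / 3.59 × 10^-2 = 1.5 × 10^-1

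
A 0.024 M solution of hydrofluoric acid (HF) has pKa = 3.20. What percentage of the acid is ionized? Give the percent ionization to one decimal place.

HF ⇌ F- + H+; let x = [H+] at equilibrium.
Ka = 10^(−3.20) = 6.31 × 10^-4
Ka = x²/(C₀ − x); solving the quadratic gives x = 3.59 × 10^-3 M.
Fraction ionized = 3.59 × 10^-3 / 0.024 = 0.1496 → 15.0%

15.0%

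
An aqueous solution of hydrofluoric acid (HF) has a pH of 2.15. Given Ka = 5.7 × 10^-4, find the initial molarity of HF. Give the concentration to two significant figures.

C₀ = 9.5 × 10^-2 M

[H+] = 10^(-2.15) = 7.08 × 10^-3 M = x
Ka = x²/(C₀ − x) ⇒ C₀ = x + x²/Ka
C₀ = 7.08 × 10^-3 + (7.08 × 10^-3)²/(5.7 × 10^-4) = 9.50 × 10^-2 M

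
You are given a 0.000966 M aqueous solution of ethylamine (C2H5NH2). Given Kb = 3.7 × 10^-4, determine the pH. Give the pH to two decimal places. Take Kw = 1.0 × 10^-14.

C2H5NH2 + H2O ⇌ C2H5NH3+ + OH-
Let x = [OH-] at equilibrium. Kb = x²/(0.000966 − x).
Here C₀/Kb ≈ 2.61, so the small-x approximation fails. Use the quadratic:
x = [−0.00037 + √(0.00037² + 1.43e-06)]/2 = 4.41 × 10^-4 M
pOH = 3.36, so pH = 14.00 − pOH = 10.64

pH = 10.64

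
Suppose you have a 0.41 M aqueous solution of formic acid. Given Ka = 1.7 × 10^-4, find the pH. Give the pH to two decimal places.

pH = 2.08

HCOOH ⇌ HCOO- + H+
From the ICE table, Ka = [H+]²/(0.41 − [H+]) = 1.7 × 10^-4.
Assume [H+] ≪ 0.41: [H+] ≈ √(1.7 × 10^-4 × 0.41) = 8.35 × 10^-3 M
([H+]/C₀ = 2% < 5%, so the approximation holds.)
pH = −log(8.35 × 10^-3) = 2.08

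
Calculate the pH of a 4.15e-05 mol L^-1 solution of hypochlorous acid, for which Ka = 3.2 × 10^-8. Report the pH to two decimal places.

pH = 5.94

HOCl ⇌ OCl- + H+
Let x = [H+] at equilibrium. Ka = x²/(4.15e-05 − x).
Assume x ≪ 4.15e-05: x ≈ √(3.2 × 10^-8 × 4.15e-05) = 1.15 × 10^-6 M
Check: 2.8% ionized — well under 5%, approximation valid.
pH = −log(1.15 × 10^-6) = 5.94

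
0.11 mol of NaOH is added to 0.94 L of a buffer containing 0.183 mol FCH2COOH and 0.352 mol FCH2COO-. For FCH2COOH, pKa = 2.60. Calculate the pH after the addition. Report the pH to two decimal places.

pH = 3.40

OH- converts FCH2COOH to FCH2COO-: FCH2COOH → 0.073 mol, FCH2COO- → 0.462 mol.
pH = pKa + log([A⁻]/[HA]) = 2.60 + log(0.462/0.073) = 2.60 +0.801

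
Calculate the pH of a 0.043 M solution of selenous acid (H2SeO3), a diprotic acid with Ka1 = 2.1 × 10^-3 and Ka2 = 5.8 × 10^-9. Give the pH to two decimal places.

pH = 2.07

Ka1 ≫ Ka2, so treat the first dissociation as the only significant source of H+.
Ka1 = x²/(0.043 − x) = 2.1 × 10^-3
Solving the quadratic: x = (−Ka1 + √(Ka1² + 4·Ka1·C₀))/2 = 8.51 × 10^-3 M
pH = −log(8.51 × 10^-3) = 2.07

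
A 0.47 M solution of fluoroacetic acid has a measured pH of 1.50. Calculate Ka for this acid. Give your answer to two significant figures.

Ka = 2.3 × 10^-3

[H+] = 10^(-1.50) = 3.16 × 10^-2 M
At equilibrium [HA] = 0.47 − 3.16 × 10^-2 = 4.38 × 10^-1 M
Ka = [H+][A-]/[HA] = (3.16 × 10^-2)² / 4.38 × 10^-1 = 2.3 × 10^-3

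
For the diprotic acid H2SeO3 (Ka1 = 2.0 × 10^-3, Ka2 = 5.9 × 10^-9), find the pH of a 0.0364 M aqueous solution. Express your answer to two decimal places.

pH = 2.12

Ka1 ≫ Ka2, so treat the first dissociation as the only significant source of H+.
Ka1 = x²/(0.0364 − x) = 2.0 × 10^-3
Solving the quadratic: x = (−Ka1 + √(Ka1² + 4·Ka1·C₀))/2 = 7.59 × 10^-3 M
pH = −log(7.59 × 10^-3) = 2.12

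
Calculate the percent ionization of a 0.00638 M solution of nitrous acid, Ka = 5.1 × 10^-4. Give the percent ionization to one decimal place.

24.6%

HNO2 ⇌ NO2- + H+; let x = [H+] at equilibrium.
Solve x² + 0.00051x − 3.25e-06 = 0 → x = 1.57 × 10^-3 M
Fraction ionized = 1.57 × 10^-3 / 0.00638 = 0.2461 → 24.6%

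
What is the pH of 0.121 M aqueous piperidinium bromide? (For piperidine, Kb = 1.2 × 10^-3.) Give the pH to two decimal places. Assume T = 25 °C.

C5H10NH2+ is the conjugate acid of the weak base C5H10NH.
Ka = Kw/Kb = 1.0×10^-14 / 1.2 × 10^-3 = 8.33 × 10^-12
From the ICE table, Ka = x²/(0.121 − x) = 8.33 × 10^-12.
Assume x ≪ 0.121: x ≈ √(8.33 × 10^-12 × 0.121) = 1.00 × 10^-6 M
pH = −log[H+] = −log(1.00 × 10^-6) = 6.00

pH = 6.00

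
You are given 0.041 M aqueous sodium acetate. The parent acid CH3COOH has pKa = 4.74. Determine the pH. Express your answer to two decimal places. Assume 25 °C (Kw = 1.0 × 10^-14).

CH3COO- is the conjugate base of the weak acid CH3COOH.
Ka = 10^(−4.74) = 1.82 × 10^-5
Kb = Kw/Ka = 1.0×10^-14 / 1.82 × 10^-5 = 5.49 × 10^-10
Kb = [OH-]²/(0.041 − [OH-]) = 5.49 × 10^-10
Assume [OH-] ≪ 0.041: [OH-] ≈ √(5.49 × 10^-10 × 0.041) = 4.74 × 10^-6 M
([OH-]/C₀ = 0.012% < 5%, so the approximation holds.)
pOH = −log(4.74 × 10^-6) = 5.32; pH = 14.00 − 5.32 = 8.68

pH = 8.68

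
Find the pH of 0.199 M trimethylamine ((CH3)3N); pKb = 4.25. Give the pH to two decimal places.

pH = 11.52

(CH3)3N + H2O ⇌ (CH3)3NH+ + OH-
Kb = 10^(−4.25) = 5.62 × 10^-5
From the ICE table, Kb = [OH-]²/(0.199 − [OH-]) = 5.62 × 10^-5.
Assume [OH-] ≪ 0.199: [OH-] ≈ √(5.62 × 10^-5 × 0.199) = 3.34 × 10^-3 M
pOH = −log(3.34 × 10^-3) = 2.48; pH = 14.00 − 2.48 = 11.52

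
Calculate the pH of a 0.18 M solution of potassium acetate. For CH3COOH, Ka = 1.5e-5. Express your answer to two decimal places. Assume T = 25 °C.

pH = 9.04

CH3COO- is the conjugate base of the weak acid CH3COOH.
Kb = Kw/Ka = 1.0×10^-14 / 1.5 × 10^-5 = 6.67 × 10^-10
From the ICE table, Kb = [OH-]²/(0.18 − [OH-]) = 6.67 × 10^-10.
Assume [OH-] ≪ 0.18: [OH-] ≈ √(6.67 × 10^-10 × 0.18) = 1.10 × 10^-5 M
pOH = −log(1.10 × 10^-5) = 4.96; pH = 14.00 − 4.96 = 9.04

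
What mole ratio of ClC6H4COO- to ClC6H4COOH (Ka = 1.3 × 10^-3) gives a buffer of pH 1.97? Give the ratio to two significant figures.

pKa = -log(1.3 × 10^-3) = 2.886
pH = pKa + log(r) ⇒ log(r) = 1.97 − 2.886 = -0.916
r = [ClC6H4COO-]/[ClC6H4COOH] = 10^(-0.916) = 0.121

ratio = 0.12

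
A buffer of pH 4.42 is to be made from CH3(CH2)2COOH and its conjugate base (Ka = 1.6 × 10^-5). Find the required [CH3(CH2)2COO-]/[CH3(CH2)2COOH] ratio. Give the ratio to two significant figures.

ratio = 0.42

pKa = -log(1.6 × 10^-5) = 4.796
pH = pKa + log(r) ⇒ log(r) = 4.42 − 4.796 = -0.376
r = [CH3(CH2)2COO-]/[CH3(CH2)2COOH] = 10^(-0.376) = 0.421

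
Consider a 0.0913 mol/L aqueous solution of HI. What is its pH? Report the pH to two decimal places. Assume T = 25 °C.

pH = 1.04

HI is a strong acid and dissociates completely, so [H+] = 0.0913 M.
pH = -log(0.0913) = 1.04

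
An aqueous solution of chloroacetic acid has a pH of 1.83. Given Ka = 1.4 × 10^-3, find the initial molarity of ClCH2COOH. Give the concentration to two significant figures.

C₀ = 1.7 × 10^-1 M

[H+] = 10^(-1.83) = 1.48 × 10^-2 M = x
Ka = x²/(C₀ − x) ⇒ C₀ = x + x²/Ka
C₀ = 1.48 × 10^-2 + (1.48 × 10^-2)²/(1.4 × 10^-3) = 1.71 × 10^-1 M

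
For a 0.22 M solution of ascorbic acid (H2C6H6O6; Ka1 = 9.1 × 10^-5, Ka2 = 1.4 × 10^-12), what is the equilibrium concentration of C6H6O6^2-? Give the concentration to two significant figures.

First ionization gives [H+] ≈ [HC6H6O6-] = 4.47 × 10^-3 M.
Second step: Ka2 = [H+][C6H6O6^2-]/[HC6H6O6-] ≈ [C6H6O6^2-] (since [H+] ≈ [HC6H6O6-]).
So [C6H6O6^2-] ≈ Ka2.

1.4 × 10^-12 M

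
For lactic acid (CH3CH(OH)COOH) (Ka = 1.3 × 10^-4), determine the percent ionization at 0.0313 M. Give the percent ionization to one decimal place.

6.2%

CH3CH(OH)COOH ⇌ CH3CH(OH)COO- + H+; let x = [H+] at equilibrium.
Ka = x²/(C₀ − x); solving the quadratic gives x = 1.95 × 10^-3 M.
% ionization = x/C₀ × 100% = 1.95 × 10^-3/0.0313 × 100% = 6.2%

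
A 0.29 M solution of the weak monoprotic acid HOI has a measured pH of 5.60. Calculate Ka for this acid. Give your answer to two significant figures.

Ka = 2.2 × 10^-11

[H+] = 10^(-5.60) = 2.51 × 10^-6 M
At equilibrium [HA] = 0.29 − 2.51 × 10^-6 = 2.90 × 10^-1 M
Ka = [H+][A-]/[HA] = (2.51 × 10^-6)² / 2.90 × 10^-1 = 2.2 × 10^-11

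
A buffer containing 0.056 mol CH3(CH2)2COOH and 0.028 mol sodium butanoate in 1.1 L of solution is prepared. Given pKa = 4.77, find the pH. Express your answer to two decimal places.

pH = 4.47

Henderson–Hasselbalch: pH = pKa + log([CH3(CH2)2COO-]/[CH3(CH2)2COOH]) = 4.77 + log(0.028/0.056)
pH = 4.77 + (-0.301) = 4.47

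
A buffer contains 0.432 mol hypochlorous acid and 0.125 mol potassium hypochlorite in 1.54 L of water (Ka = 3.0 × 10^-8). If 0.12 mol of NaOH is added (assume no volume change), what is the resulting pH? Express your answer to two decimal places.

After neutralization: n(HOCl) = 0.312 mol, n(OCl-) = 0.245 mol.
pKa = −log(3.0 × 10^-8) = 7.523
pH = pKa + log(n_OCl-/n_HOCl) = 7.523 + log(0.245/0.312) = 7.523 + (-0.105)

pH = 7.42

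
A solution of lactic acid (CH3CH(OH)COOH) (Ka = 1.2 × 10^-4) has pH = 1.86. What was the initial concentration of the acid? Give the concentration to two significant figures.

C₀ = 1.6 M

[H+] = 10^(-1.86) = 1.38 × 10^-2 M = x
Ka = x²/(C₀ − x) ⇒ C₀ = x + x²/Ka
C₀ = 1.38 × 10^-2 + (1.38 × 10^-2)²/(1.2 × 10^-4) = 1.60 M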